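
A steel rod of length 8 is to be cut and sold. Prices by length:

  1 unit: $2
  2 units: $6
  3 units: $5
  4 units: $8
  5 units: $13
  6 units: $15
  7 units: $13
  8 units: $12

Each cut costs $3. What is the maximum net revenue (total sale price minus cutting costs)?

Let v[k] be the best obtainable value from length k. For each k, try every first piece i and keep the best of price[i] + v[k−i] minus the 3 cut fee when i<k.
v[1] = 2
v[2] = max(2+2-3, 6+0) = 6
v[3] = max(2+6-3, 6+2-3, 5+0) = 5
v[4] = max(2+5-3, 6+6-3, 5+2-3, 8+0) = 9
v[5] = max(2+9-3, 6+5-3, 5+6-3, 8+2-3, 13+0) = 13
v[6] = max(2+13-3, 6+9-3, 5+5-3, 8+6-3, 13+2-3, 15+0) = 15
v[7] = max(2+15-3, 6+13-3, 5+9-3, …, 15+2-3, 13+0) = 16
v[8] = max(2+16-3, 6+15-3, 5+13-3, …, 13+2-3, 12+0) = 18
One optimal plan: pieces 6 + 2 (1 cut) → $21 − $3 = $18.

18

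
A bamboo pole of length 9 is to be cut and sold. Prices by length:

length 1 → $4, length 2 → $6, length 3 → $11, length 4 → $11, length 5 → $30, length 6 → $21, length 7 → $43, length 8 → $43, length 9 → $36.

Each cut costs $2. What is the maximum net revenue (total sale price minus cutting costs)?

47

Let r[k] be the best obtainable value from length k. For each k, try every first piece i and keep the best of price[i] + r[k−i] minus the 2 cut fee when i<k.
r[1] = 4
r[2] = 6  (first piece 1, then r[1]=4)
r[3] = 11
r[4] = 13  (first piece 1, then r[3]=11)
r[5] = 30
r[6] = 32  (first piece 1, then r[5]=30)
r[7] = 43
r[8] = 45  (first piece 1, then r[7]=43)
r[9] = 47  (first piece 1, then r[8]=45)
One optimal plan: pieces 7 + 1 + 1 (2 cuts) → $51 − $4 = $47.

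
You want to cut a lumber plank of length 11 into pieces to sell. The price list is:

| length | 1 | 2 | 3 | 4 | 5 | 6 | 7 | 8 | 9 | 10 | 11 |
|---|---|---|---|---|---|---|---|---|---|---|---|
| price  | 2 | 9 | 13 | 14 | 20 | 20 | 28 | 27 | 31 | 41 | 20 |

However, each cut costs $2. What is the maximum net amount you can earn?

Let v[k] be the best obtainable value from length k. For each k, try every first piece i and keep the best of price[i] + v[k−i] minus the 2 cut fee when i<k.
v[1] = 2
v[2] = max(2+2-2, 9+0) = 9
v[3] = max(2+9-2, 9+2-2, 13+0) = 13
v[4] = max(2+13-2, 9+9-2, 13+2-2, 14+0) = 16
v[5] = max(2+16-2, 9+13-2, 13+9-2, 14+2-2, 20+0) = 20
v[6] = max(2+20-2, 9+16-2, 13+13-2, 14+9-2, 20+2-2, 20+0) = 24
v[7] = max(2+24-2, 9+20-2, 13+16-2, …, 20+2-2, 28+0) = 28
v[8] = max(2+28-2, 9+24-2, 13+20-2, …, 28+2-2, 27+0) = 31
v[9] = max(2+31-2, 9+28-2, 13+24-2, …, 27+2-2, 31+0) = 35
v[10] = max(2+35-2, 9+31-2, 13+28-2, …, 31+2-2, 41+0) = 41
v[11] = max(2+41-2, 9+35-2, 13+31-2, …, 41+2-2, 20+0) = 42
One optimal plan: pieces 7 + 2 + 2 (2 cuts) → $46 − $4 = $42.

42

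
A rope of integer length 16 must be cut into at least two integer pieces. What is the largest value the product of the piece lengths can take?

324

Fill g[k] for k=2..16: at each k try every first piece i and multiply by the better of (k−i) uncut or g[k−i].
g[2] = 1*max(1,0) = 1*1 = 1
g[3] = 1*max(2,1) = 1*2 = 2
g[4] = 2*max(2,1) = 2*2 = 4
g[5] = 2*max(3,2) = 2*3 = 6
g[6] = 3*max(3,2) = 3*3 = 9
g[7] = 2*max(5,6) = 2*6 = 12
g[8] = 2*max(6,9) = 2*9 = 18
g[9] = 3*max(6,9) = 3*9 = 27
g[10] = 2*max(8,18) = 2*18 = 36
g[11] = 2*max(9,27) = 2*27 = 54
g[12] = 3*max(9,27) = 3*27 = 81
g[13] = 2*max(11,54) = 2*54 = 108
g[14] = 2*max(12,81) = 2*81 = 162
g[15] = 3*max(12,81) = 3*81 = 243
g[16] = 2*max(14,162) = 2*162 = 324
One optimal split: 3 + 3 + 3 + 3 + 2 + 2; product 3*3*3*3*2*2 = 324.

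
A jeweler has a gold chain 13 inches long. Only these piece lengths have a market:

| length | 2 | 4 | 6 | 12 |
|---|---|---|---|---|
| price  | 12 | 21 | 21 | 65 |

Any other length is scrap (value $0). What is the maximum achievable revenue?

Let best[k] be the best obtainable value from length k. For each k, try every first piece i and keep the best of price[i] + best[k−i].
best[1] = 0
best[2] = 12
best[3] = 12
best[4] = 24  (first piece 2, then best[2]=12)
best[5] = 24
best[6] = 36  (first piece 2, then best[4]=24)
best[7] = 36
best[8] = 48  (first piece 2, then best[6]=36)
best[9] = 48
best[10] = 60  (first piece 2, then best[8]=48)
best[11] = 60
best[12] = 72  (first piece 2, then best[10]=60)
best[13] = 72
One optimal cutting: pieces 2 + 2 + 2 + 2 + 2 + 2 with 1 inch of scrap → $72.

72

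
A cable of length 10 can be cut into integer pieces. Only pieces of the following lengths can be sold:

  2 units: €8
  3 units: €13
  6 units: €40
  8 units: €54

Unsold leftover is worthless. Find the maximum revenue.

Let best[k] be the best obtainable value from length k. For each k, try every first piece i and keep the best of price[i] + best[k−i].
best[1] = 0
best[2] = 8
best[3] = max(8+0, 13+0) = 13
best[4] = max(8+8, 13+0) = 16
best[5] = max(8+13, 13+8) = 21
best[6] = max(8+16, 13+13, 40+0) = 40
best[7] = max(8+21, 13+16, 40+0) = 40
best[8] = max(8+40, 13+21, 40+8, 54+0) = 54
best[9] = max(8+40, 13+40, 40+13, 54+0) = 54
best[10] = max(8+54, 13+40, 40+16, 54+8) = 62
One optimal cutting: 8 + 2 → €62.

62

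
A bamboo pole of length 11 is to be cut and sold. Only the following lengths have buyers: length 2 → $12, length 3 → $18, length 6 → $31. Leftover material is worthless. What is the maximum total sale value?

Let f[k] be the best obtainable value from length k. For each k, try every first piece i and keep the best of price[i] + f[k−i].
f[1] = 0
f[2] = 12
f[3] = max(12+0, 18+0) = 18
f[4] = max(12+12, 18+0) = 24
f[5] = max(12+18, 18+12) = 30
f[6] = max(12+24, 18+18, 31+0) = 36
f[7] = max(12+30, 18+24, 31+0) = 42
f[8] = max(12+36, 18+30, 31+12) = 48
f[9] = max(12+42, 18+36, 31+18) = 54
f[10] = max(12+48, 18+42, 31+24) = 60
f[11] = max(12+54, 18+48, 31+30) = 66
One optimal cutting: 3 + 2 + 2 + 2 + 2 → $66.

66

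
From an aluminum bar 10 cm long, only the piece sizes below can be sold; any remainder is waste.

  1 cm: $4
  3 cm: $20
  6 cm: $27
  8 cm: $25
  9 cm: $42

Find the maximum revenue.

Build f[k] bottom-up: f[k] = max over allowed piece i of (p[i] + f[k−i]).
f[1] = 4
f[2] = 8  (first piece 1, then f[1]=4)
f[3] = max(4+8, 20+0) = 20
f[4] = max(4+20, 20+4) = 24
f[5] = max(4+24, 20+8) = 28
f[6] = max(4+28, 20+20, 27+0) = 40
f[7] = max(4+40, 20+24, 27+4) = 44
f[8] = max(4+44, 20+28, 27+8, 25+0) = 48
f[9] = max(4+48, 20+40, 27+20, 25+4, 42+0) = 60
f[10] = max(4+60, 20+44, 27+24, 25+8, 42+4) = 64
One optimal cutting: 3 + 3 + 3 + 1 → $64.

64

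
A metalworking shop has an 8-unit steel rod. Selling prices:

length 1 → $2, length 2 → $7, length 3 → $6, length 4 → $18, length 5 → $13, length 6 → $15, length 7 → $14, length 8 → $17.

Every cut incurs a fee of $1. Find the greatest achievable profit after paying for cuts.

35

Let net[k] be the best obtainable value from length k. For each k, try every first piece i and keep the best of price[i] + net[k−i] minus the 1 cut fee when i<k.
net[1] = 2
net[2] = 7
net[3] = 8  (first piece 1, then net[2]=7)
net[4] = 18
net[5] = 19  (first piece 1, then net[4]=18)
net[6] = 24  (first piece 2, then net[4]=18)
net[7] = 25  (first piece 1, then net[6]=24)
net[8] = 35  (first piece 4, then net[4]=18)
One optimal plan: pieces 4 + 4 (1 cut) → $36 − $1 = $35.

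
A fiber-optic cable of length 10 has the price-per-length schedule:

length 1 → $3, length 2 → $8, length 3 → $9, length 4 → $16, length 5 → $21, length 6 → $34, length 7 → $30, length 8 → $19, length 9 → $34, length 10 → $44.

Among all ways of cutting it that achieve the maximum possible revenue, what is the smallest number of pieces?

2

Let r[k] be the best obtainable value from length k. For each k, try every first piece i and keep the best of price[i] + r[k−i].
r[1] = 3
r[2] = max(3+3, 8+0) = 8
r[3] = max(3+8, 8+3, 9+0) = 11
r[4] = max(3+11, 8+8, 9+3, 16+0) = 16
r[5] = max(3+16, 8+11, 9+8, 16+3, 21+0) = 21
r[6] = max(3+21, 8+16, 9+11, 16+8, 21+3, 34+0) = 34
r[7] = max(3+34, 8+21, 9+16, …, 34+3, 30+0) = 37
r[8] = max(3+37, 8+34, 9+21, …, 30+3, 19+0) = 42
r[9] = max(3+42, 8+37, 9+34, …, 19+3, 34+0) = 45
r[10] = max(3+45, 8+42, 9+37, …, 34+3, 44+0) = 50
Maximum revenue is $50.
Now minimize piece count subject to staying optimal: for each k, pieces[k] = 1 + min over i with p[i]+r[k−i]=r[k] of pieces[k−i].
pieces[7] = 2
pieces[8] = 2
pieces[9] = 3
pieces[10] = 2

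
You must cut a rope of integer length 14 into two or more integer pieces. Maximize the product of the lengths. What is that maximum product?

162

Fill g[k] for k=2..14: at each k try every first piece i and multiply by the better of (k−i) uncut or g[k−i].
g[2] = 1*max(1,0) = 1*1 = 1
g[3] = 1*max(2,1) = 1*2 = 2
g[4] = 2*max(2,1) = 2*2 = 4
g[5] = 2*max(3,2) = 2*3 = 6
g[6] = 3*max(3,2) = 3*3 = 9
g[7] = 2*max(5,6) = 2*6 = 12
g[8] = 2*max(6,9) = 2*9 = 18
g[9] = 3*max(6,9) = 3*9 = 27
g[10] = 2*max(8,18) = 2*18 = 36
g[11] = 2*max(9,27) = 2*27 = 54
g[12] = 3*max(9,27) = 3*27 = 81
g[13] = 2*max(11,54) = 2*54 = 108
g[14] = 2*max(12,81) = 2*81 = 162
One optimal split: 3 + 3 + 3 + 3 + 2; product 3*3*3*3*2 = 162.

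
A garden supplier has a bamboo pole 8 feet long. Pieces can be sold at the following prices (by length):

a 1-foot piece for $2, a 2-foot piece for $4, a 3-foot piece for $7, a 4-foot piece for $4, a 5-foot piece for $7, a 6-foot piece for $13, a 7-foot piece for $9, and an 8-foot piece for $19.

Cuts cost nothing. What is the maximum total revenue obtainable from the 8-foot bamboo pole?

Let R[k] be the best obtainable value from length k. For each k, try every first piece i and keep the best of price[i] + R[k−i].
R[1] = 2
R[2] = 4  (first piece 1, then R[1]=2)
R[3] = 7
R[4] = 9  (first piece 1, then R[3]=7)
R[5] = 11  (first piece 1, then R[4]=9)
R[6] = 14  (first piece 3, then R[3]=7)
R[7] = 16  (first piece 1, then R[6]=14)
R[8] = 19
Best is to sell the whole 8-foot piece uncut for $19.

19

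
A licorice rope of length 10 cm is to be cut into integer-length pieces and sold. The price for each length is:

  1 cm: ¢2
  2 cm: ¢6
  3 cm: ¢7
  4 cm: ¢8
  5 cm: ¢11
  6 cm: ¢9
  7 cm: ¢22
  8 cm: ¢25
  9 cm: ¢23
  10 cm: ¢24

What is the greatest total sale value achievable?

Build R[k] bottom-up: R[k] = max over allowed piece i of (p[i] + R[k−i]).
R[1] = 2
R[2] = max(2+2, 6+0) = 6
R[3] = max(2+6, 6+2, 7+0) = 8
R[4] = max(2+8, 6+6, 7+2, 8+0) = 12
R[5] = max(2+12, 6+8, 7+6, 8+2, 11+0) = 14
R[6] = max(2+14, 6+12, 7+8, 8+6, 11+2, 9+0) = 18
R[7] = max(2+18, 6+14, 7+12, …, 9+2, 22+0) = 22
R[8] = max(2+22, 6+18, 7+14, …, 22+2, 25+0) = 25
R[9] = max(2+25, 6+22, 7+18, …, 25+2, 23+0) = 28
R[10] = max(2+28, 6+25, 7+22, …, 23+2, 24+0) = 31
One optimal cutting: 8 + 2 → ¢25 + ¢6 = ¢31.

31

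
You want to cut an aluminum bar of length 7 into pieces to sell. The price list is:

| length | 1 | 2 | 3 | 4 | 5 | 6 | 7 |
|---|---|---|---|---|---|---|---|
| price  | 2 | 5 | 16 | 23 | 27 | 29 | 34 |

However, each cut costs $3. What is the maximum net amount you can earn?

Build r[k] bottom-up: r[k] = max over allowed piece i of (p[i] + r[k−i]) − 3 per cut.
r[1] = 2
r[2] = max(2+2-3, 5+0) = 5
r[3] = max(2+5-3, 5+2-3, 16+0) = 16
r[4] = max(2+16-3, 5+5-3, 16+2-3, 23+0) = 23
r[5] = max(2+23-3, 5+16-3, 16+5-3, 23+2-3, 27+0) = 27
r[6] = max(2+27-3, 5+23-3, 16+16-3, 23+5-3, 27+2-3, 29+0) = 29
r[7] = max(2+29-3, 5+27-3, 16+23-3, …, 29+2-3, 34+0) = 36
One optimal plan: pieces 4 + 3 (1 cut) → $39 − $3 = $36.

36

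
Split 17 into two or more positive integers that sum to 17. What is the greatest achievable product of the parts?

486

Fill P[k] for k=2..17: at each k try every first piece i and multiply by the better of (k−i) uncut or P[k−i].
Small cases: P[2]=1, P[3]=2, P[4]=4, P[5]=6, P[6]=9, P[7]=12, P[8]=18, P[9]=27.
P[10] = 2*max(8,18) = 2*18 = 36
P[11] = 2*max(9,27) = 2*27 = 54
P[12] = 3*max(9,27) = 3*27 = 81
P[13] = 2*max(11,54) = 2*54 = 108
P[14] = 2*max(12,81) = 2*81 = 162
P[15] = 3*max(12,81) = 3*81 = 243
P[16] = 2*max(14,162) = 2*162 = 324
P[17] = 2*max(15,243) = 2*243 = 486
One optimal split: 3 + 3 + 3 + 3 + 3 + 2; product 3*3*3*3*3*2 = 486.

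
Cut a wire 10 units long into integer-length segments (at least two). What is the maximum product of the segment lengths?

Define f[k] = max over 1≤i<k of i · max(k−i, f[k−i]); the inner max lets the remainder stay uncut if that's better.
f[2] = 1·max(1,0) = 1·1 = 1
f[3] = max(1·2, 2·1) = 2
f[4] = max(1·3, 2·2, 3·1) = 4
f[5] = max(1·4, 2·3, 3·2, 4·1) = 6
f[6] = max(1·6, 2·4, 3·3, 4·2, 5·1) = 9
f[7] = max(1·9, 2·6, 3·4, 4·3, 5·2, 6·1) = 12
f[8] = max(1·12, 2·9, 3·6, …, 6·2, 7·1) = 18
f[9] = max(1·18, 2·12, 3·9, …, 7·2, 8·1) = 27
f[10] = max(1·27, 2·18, 3·12, …, 8·2, 9·1) = 36
One optimal split: 3 + 3 + 2 + 2; product 3·3·2·2 = 36.

36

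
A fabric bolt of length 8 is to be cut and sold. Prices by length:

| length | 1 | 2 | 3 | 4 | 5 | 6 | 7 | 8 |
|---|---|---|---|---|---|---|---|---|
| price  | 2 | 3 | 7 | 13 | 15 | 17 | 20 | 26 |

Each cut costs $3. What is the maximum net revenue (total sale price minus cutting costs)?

26

Consider every possible first cut. v[k] is the best of p[i]+v[k−i] over all sellable i≤k, charging 3 whenever i<k.
v[1] = 2
v[2] = max(2+2-3, 3+0) = 3
v[3] = max(2+3-3, 3+2-3, 7+0) = 7
v[4] = max(2+7-3, 3+3-3, 7+2-3, 13+0) = 13
v[5] = max(2+13-3, 3+7-3, 7+3-3, 13+2-3, 15+0) = 15
v[6] = max(2+15-3, 3+13-3, 7+7-3, 13+3-3, 15+2-3, 17+0) = 17
v[7] = max(2+17-3, 3+15-3, 7+13-3, …, 17+2-3, 20+0) = 20
v[8] = max(2+20-3, 3+17-3, 7+15-3, …, 20+2-3, 26+0) = 26
Best is to make no cuts and sell whole for $26.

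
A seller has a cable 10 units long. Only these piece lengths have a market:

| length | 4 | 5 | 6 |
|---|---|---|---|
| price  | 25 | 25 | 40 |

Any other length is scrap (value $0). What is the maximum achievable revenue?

65

Consider every possible first cut. r[k] is the best of p[i]+r[k−i] over all sellable i≤k.
r[1] = 0
r[2] = 0
r[3] = 0
r[4] = 25
r[5] = max(25+0, 25+0) = 25
r[6] = max(25+0, 25+0, 40+0) = 40
r[7] = max(25+0, 25+0, 40+0) = 40
r[8] = max(25+25, 25+0, 40+0) = 50
r[9] = max(25+25, 25+25, 40+0) = 50
r[10] = max(25+40, 25+25, 40+25) = 65
One optimal cutting: 6 + 4 → $65.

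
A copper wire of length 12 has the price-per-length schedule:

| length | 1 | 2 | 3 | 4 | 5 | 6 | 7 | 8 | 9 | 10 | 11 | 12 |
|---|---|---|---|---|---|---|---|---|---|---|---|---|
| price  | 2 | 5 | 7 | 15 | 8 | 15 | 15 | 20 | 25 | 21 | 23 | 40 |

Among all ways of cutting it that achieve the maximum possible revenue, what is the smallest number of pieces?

Build r[k] bottom-up: r[k] = max over allowed piece i of (p[i] + r[k−i]).
r[1] = 2
r[2] = 5
r[3] = 7  (first piece 1, then r[2]=5)
r[4] = 15
r[5] = 17  (first piece 1, then r[4]=15)
r[6] = 20  (first piece 2, then r[4]=15)
r[7] = 22  (first piece 1, then r[6]=20)
r[8] = 30  (first piece 4, then r[4]=15)
r[9] = 32  (first piece 1, then r[8]=30)
r[10] = 35  (first piece 2, then r[8]=30)
r[11] = 37  (first piece 1, then r[10]=35)
r[12] = 45  (first piece 4, then r[8]=30)
Maximum revenue is €45.
Now minimize piece count subject to staying optimal: for each k, pieces[k] = 1 + min over i with p[i]+r[k−i]=r[k] of pieces[k−i].
pieces[9] = 3
pieces[10] = 3
pieces[11] = 3
pieces[12] = 3

3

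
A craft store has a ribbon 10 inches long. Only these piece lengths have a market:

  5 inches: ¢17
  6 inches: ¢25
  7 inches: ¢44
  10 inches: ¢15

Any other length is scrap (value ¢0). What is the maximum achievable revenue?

Let f[k] be the best obtainable value from length k. For each k, try every first piece i and keep the best of price[i] + f[k−i].
f[1] = 0
f[2] = 0
f[3] = 0
f[4] = 0
f[5] = 17
f[6] = max(17+0, 25+0) = 25
f[7] = max(17+0, 25+0, 44+0) = 44
f[8] = max(17+0, 25+0, 44+0) = 44
f[9] = max(17+0, 25+0, 44+0) = 44
f[10] = max(17+17, 25+0, 44+0, 15+0) = 44
One optimal cutting: pieces 7 with 3 inches of scrap → ¢44.

44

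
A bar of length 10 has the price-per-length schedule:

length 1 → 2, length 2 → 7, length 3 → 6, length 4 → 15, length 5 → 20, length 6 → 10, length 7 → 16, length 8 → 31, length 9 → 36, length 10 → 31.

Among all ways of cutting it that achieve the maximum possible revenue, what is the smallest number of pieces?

2

Let r[k] be the best obtainable value from length k. For each k, try every first piece i and keep the best of price[i] + r[k−i].
r[1] = 2
r[2] = max(2+2, 7+0) = 7
r[3] = max(2+7, 7+2, 6+0) = 9
r[4] = max(2+9, 7+7, 6+2, 15+0) = 15
r[5] = max(2+15, 7+9, 6+7, 15+2, 20+0) = 20
r[6] = max(2+20, 7+15, 6+9, 15+7, 20+2, 10+0) = 22
r[7] = max(2+22, 7+20, 6+15, …, 10+2, 16+0) = 27
r[8] = max(2+27, 7+22, 6+20, …, 16+2, 31+0) = 31
r[9] = max(2+31, 7+27, 6+22, …, 31+2, 36+0) = 36
r[10] = max(2+36, 7+31, 6+27, …, 36+2, 31+0) = 40
Maximum revenue is 40.
Now minimize piece count subject to staying optimal: for each k, pieces[k] = 1 + min over i with p[i]+r[k−i]=r[k] of pieces[k−i].
pieces[7] = 2
pieces[8] = 1
pieces[9] = 1
pieces[10] = 2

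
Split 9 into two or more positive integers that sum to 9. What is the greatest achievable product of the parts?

Fill g[k] for k=2..9: at each k try every first piece i and multiply by the better of (k−i) uncut or g[k−i].
Small cases: g[2]=1.
g[3] = max(1*2, 2*1) = 2
g[4] = max(1*3, 2*2, 3*1) = 4
g[5] = max(1*4, 2*3, 3*2, 4*1) = 6
g[6] = max(1*6, 2*4, 3*3, 4*2, 5*1) = 9
g[7] = max(1*9, 2*6, 3*4, 4*3, 5*2, 6*1) = 12
g[8] = max(1*12, 2*9, 3*6, …, 6*2, 7*1) = 18
g[9] = max(1*18, 2*12, 3*9, …, 7*2, 8*1) = 27
One optimal split: 3 + 3 + 3; product 3*3*3 = 27.

27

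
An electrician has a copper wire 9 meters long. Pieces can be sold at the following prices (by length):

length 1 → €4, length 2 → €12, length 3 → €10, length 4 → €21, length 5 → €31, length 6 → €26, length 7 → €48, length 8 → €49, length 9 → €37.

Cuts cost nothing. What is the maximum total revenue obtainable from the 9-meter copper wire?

60

Consider every possible first cut. r[k] is the best of p[i]+r[k−i] over all sellable i≤k.
r[1] = 4
r[2] = max(4+4, 12+0) = 12
r[3] = max(4+12, 12+4, 10+0) = 16
r[4] = max(4+16, 12+12, 10+4, 21+0) = 24
r[5] = max(4+24, 12+16, 10+12, 21+4, 31+0) = 31
r[6] = max(4+31, 12+24, 10+16, 21+12, 31+4, 26+0) = 36
r[7] = max(4+36, 12+31, 10+24, …, 26+4, 48+0) = 48
r[8] = max(4+48, 12+36, 10+31, …, 48+4, 49+0) = 52
r[9] = max(4+52, 12+48, 10+36, …, 49+4, 37+0) = 60
One optimal cutting: 7 + 2 → €48 + €12 = €60.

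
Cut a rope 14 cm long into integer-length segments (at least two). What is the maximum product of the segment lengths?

Define g[k] = max over 1≤i<k of i · max(k−i, g[k−i]); the inner max lets the remainder stay uncut if that's better.
g[2] = 1×max(1,0) = 1×1 = 1
g[3] = 1×max(2,1) = 1×2 = 2
g[4] = 2×max(2,1) = 2×2 = 4
g[5] = 2×max(3,2) = 2×3 = 6
g[6] = 3×max(3,2) = 3×3 = 9
g[7] = 2×max(5,6) = 2×6 = 12
g[8] = 2×max(6,9) = 2×9 = 18
g[9] = 3×max(6,9) = 3×9 = 27
g[10] = 2×max(8,18) = 2×18 = 36
g[11] = 2×max(9,27) = 2×27 = 54
g[12] = 3×max(9,27) = 3×27 = 81
g[13] = 2×max(11,54) = 2×54 = 108
g[14] = 2×max(12,81) = 2×81 = 162
One optimal split: 3 + 3 + 3 + 3 + 2; product 3×3×3×3×2 = 162.

162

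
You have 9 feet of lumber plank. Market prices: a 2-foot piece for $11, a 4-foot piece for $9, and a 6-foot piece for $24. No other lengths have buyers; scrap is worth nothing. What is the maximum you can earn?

Let best[k] be the best obtainable value from length k. For each k, try every first piece i and keep the best of price[i] + best[k−i].
best[1] = 0
best[2] = 11
best[3] = 11
best[4] = max(11+11, 9+0) = 22
best[5] = max(11+11, 9+0) = 22
best[6] = max(11+22, 9+11, 24+0) = 33
best[7] = max(11+22, 9+11, 24+0) = 33
best[8] = max(11+33, 9+22, 24+11) = 44
best[9] = max(11+33, 9+22, 24+11) = 44
One optimal cutting: pieces 2 + 2 + 2 + 2 with 1 foot of scrap → $44.

44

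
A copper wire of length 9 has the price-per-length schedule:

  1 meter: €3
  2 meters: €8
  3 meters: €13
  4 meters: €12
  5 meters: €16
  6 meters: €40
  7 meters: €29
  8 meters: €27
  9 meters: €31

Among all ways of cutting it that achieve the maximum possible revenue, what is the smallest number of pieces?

Let r[k] be the best obtainable value from length k. For each k, try every first piece i and keep the best of price[i] + r[k−i].
r[1] = 3
r[2] = 8
r[3] = 13
r[4] = 16  (first piece 1, then r[3]=13)
r[5] = 21  (first piece 2, then r[3]=13)
r[6] = 40
r[7] = 43  (first piece 1, then r[6]=40)
r[8] = 48  (first piece 2, then r[6]=40)
r[9] = 53  (first piece 3, then r[6]=40)
Maximum revenue is €53.
Now minimize piece count subject to staying optimal: for each k, pieces[k] = 1 + min over i with p[i]+r[k−i]=r[k] of pieces[k−i].
pieces[6] = 1
pieces[7] = 2
pieces[8] = 2
pieces[9] = 2

2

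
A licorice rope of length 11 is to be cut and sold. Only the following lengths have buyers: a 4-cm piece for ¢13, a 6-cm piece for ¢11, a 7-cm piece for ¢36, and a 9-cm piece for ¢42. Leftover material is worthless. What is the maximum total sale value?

49

Consider every possible first cut. r[k] is the best of p[i]+r[k−i] over all sellable i≤k.
r[1] = 0
r[2] = 0
r[3] = 0
r[4] = 13
r[5] = 13
r[6] = 13
r[7] = 36
r[8] = 36
r[9] = 42
r[10] = 42
r[11] = 49  (first piece 4, then r[7]=36)
One optimal cutting: 7 + 4 → ¢49.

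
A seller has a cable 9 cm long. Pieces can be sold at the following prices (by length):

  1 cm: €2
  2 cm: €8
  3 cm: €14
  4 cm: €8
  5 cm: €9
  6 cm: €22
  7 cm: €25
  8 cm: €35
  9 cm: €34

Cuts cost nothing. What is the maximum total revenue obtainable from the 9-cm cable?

42

Consider every possible first cut. r[k] is the best of p[i]+r[k−i] over all sellable i≤k.
r[1] = 2
r[2] = 8
r[3] = 14
r[4] = 16  (first piece 1, then r[3]=14)
r[5] = 22  (first piece 2, then r[3]=14)
r[6] = 28  (first piece 3, then r[3]=14)
r[7] = 30  (first piece 1, then r[6]=28)
r[8] = 36  (first piece 2, then r[6]=28)
r[9] = 42  (first piece 3, then r[6]=28)
One optimal cutting: 3 + 3 + 3 → €14 + €14 + €14 = €42.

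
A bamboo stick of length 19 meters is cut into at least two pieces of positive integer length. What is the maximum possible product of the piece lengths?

Define f[k] = max over 1≤i<k of i · max(k−i, f[k−i]); the inner max lets the remainder stay uncut if that's better.
f[2] = 1·max(1,0) = 1·1 = 1
f[3] = max(1·2, 2·1) = 2
f[4] = max(1·3, 2·2, 3·1) = 4
f[5] = max(1·4, 2·3, 3·2, 4·1) = 6
f[6] = max(1·6, 2·4, 3·3, 4·2, 5·1) = 9
f[7] = max(1·9, 2·6, 3·4, 4·3, 5·2, 6·1) = 12
f[8] = max(1·12, 2·9, 3·6, …, 6·2, 7·1) = 18
f[9] = max(1·18, 2·12, 3·9, …, 7·2, 8·1) = 27
f[10] = max(1·27, 2·18, 3·12, …, 8·2, 9·1) = 36
f[11] = max(1·36, 2·27, 3·18, …, 9·2, 10·1) = 54
f[12] = max(1·54, 2·36, 3·27, …, 10·2, 11·1) = 81
f[13] = max(1·81, 2·54, 3·36, …, 11·2, 12·1) = 108
f[14] = max(1·108, 2·81, 3·54, …, 12·2, 13·1) = 162
f[15] = max(1·162, 2·108, 3·81, …, 13·2, 14·1) = 243
f[16] = max(1·243, 2·162, 3·108, …, 14·2, 15·1) = 324
f[17] = max(1·324, 2·243, 3·162, …, 15·2, 16·1) = 486
f[18] = max(1·486, 2·324, 3·243, …, 16·2, 17·1) = 729
f[19] = max(1·729, 2·486, 3·324, …, 17·2, 18·1) = 972
One optimal split: 3 + 3 + 3 + 3 + 3 + 2 + 2; product 3·3·3·3·3·2·2 = 972.

972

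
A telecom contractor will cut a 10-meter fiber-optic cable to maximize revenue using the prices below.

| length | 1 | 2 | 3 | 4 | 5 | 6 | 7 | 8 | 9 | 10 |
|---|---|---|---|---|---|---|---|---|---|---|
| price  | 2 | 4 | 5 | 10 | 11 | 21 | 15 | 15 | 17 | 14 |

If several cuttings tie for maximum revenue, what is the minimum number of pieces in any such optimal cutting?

2

Consider every possible first cut. r[k] is the best of p[i]+r[k−i] over all sellable i≤k.
r[1] = 2
r[2] = 4  (first piece 1, then r[1]=2)
r[3] = 6  (first piece 1, then r[2]=4)
r[4] = 10
r[5] = 12  (first piece 1, then r[4]=10)
r[6] = 21
r[7] = 23  (first piece 1, then r[6]=21)
r[8] = 25  (first piece 1, then r[7]=23)
r[9] = 27  (first piece 1, then r[8]=25)
r[10] = 31  (first piece 4, then r[6]=21)
Maximum revenue is $31.
Now minimize piece count subject to staying optimal: for each k, pieces[k] = 1 + min over i with p[i]+r[k−i]=r[k] of pieces[k−i].
pieces[7] = 2
pieces[8] = 2
pieces[9] = 3
pieces[10] = 2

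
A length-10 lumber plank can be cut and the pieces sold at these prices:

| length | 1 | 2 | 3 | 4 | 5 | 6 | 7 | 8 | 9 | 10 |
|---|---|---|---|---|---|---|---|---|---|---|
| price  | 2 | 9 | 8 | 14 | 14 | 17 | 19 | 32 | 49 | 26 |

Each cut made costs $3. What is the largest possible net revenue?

Build r[k] bottom-up: r[k] = max over allowed piece i of (p[i] + r[k−i]) − 3 per cut.
r[1] = 2
r[2] = max(2+2-3, 9+0) = 9
r[3] = max(2+9-3, 9+2-3, 8+0) = 8
r[4] = max(2+8-3, 9+9-3, 8+2-3, 14+0) = 15
r[5] = max(2+15-3, 9+8-3, 8+9-3, 14+2-3, 14+0) = 14
r[6] = max(2+14-3, 9+15-3, 8+8-3, 14+9-3, 14+2-3, 17+0) = 21
r[7] = max(2+21-3, 9+14-3, 8+15-3, …, 17+2-3, 19+0) = 20
r[8] = max(2+20-3, 9+21-3, 8+14-3, …, 19+2-3, 32+0) = 32
r[9] = max(2+32-3, 9+20-3, 8+21-3, …, 32+2-3, 49+0) = 49
r[10] = max(2+49-3, 9+32-3, 8+20-3, …, 49+2-3, 26+0) = 48
One optimal plan: pieces 9 + 1 (1 cut) → $51 − $3 = $48.

48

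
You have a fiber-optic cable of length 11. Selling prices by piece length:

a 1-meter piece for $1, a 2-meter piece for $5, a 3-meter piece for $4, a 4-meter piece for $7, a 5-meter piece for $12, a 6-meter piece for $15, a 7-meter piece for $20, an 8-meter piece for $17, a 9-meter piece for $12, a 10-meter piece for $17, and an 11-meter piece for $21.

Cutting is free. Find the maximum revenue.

30

Build v[k] bottom-up: v[k] = max over allowed piece i of (p[i] + v[k−i]).
v[1] = 1
v[2] = max(1+1, 5+0) = 5
v[3] = max(1+5, 5+1, 4+0) = 6
v[4] = max(1+6, 5+5, 4+1, 7+0) = 10
v[5] = max(1+10, 5+6, 4+5, 7+1, 12+0) = 12
v[6] = max(1+12, 5+10, 4+6, 7+5, 12+1, 15+0) = 15
v[7] = max(1+15, 5+12, 4+10, …, 15+1, 20+0) = 20
v[8] = max(1+20, 5+15, 4+12, …, 20+1, 17+0) = 21
v[9] = max(1+21, 5+20, 4+15, …, 17+1, 12+0) = 25
v[10] = max(1+25, 5+21, 4+20, …, 12+1, 17+0) = 26
v[11] = max(1+26, 5+25, 4+21, …, 17+1, 21+0) = 30
One optimal cutting: 7 + 2 + 2 → $20 + $5 + $5 = $30.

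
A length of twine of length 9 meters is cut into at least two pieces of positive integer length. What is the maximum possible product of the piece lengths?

27

Fill m[k] for k=2..9: at each k try every first piece i and multiply by the better of (k−i) uncut or m[k−i].
m[2] = 1*max(1,0) = 1*1 = 1
m[3] = 1*max(2,1) = 1*2 = 2
m[4] = 2*max(2,1) = 2*2 = 4
m[5] = 2*max(3,2) = 2*3 = 6
m[6] = 3*max(3,2) = 3*3 = 9
m[7] = 2*max(5,6) = 2*6 = 12
m[8] = 2*max(6,9) = 2*9 = 18
m[9] = 3*max(6,9) = 3*9 = 27
One optimal split: 3 + 3 + 3; product 3*3*3 = 27.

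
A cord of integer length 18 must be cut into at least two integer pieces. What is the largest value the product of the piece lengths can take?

729

Define P[k] = max over 1≤i<k of i · max(k−i, P[k−i]); the inner max lets the remainder stay uncut if that's better.
Small cases: P[2]=1, P[3]=2, P[4]=4, P[5]=6, P[6]=9, P[7]=12, P[8]=18, P[9]=27, P[10]=36, P[11]=54, P[12]=81, P[13]=108.
P[14] = max(1*108, 2*81, 3*54, …, 12*2, 13*1) = 162
P[15] = max(1*162, 2*108, 3*81, …, 13*2, 14*1) = 243
P[16] = max(1*243, 2*162, 3*108, …, 14*2, 15*1) = 324
P[17] = max(1*324, 2*243, 3*162, …, 15*2, 16*1) = 486
P[18] = max(1*486, 2*324, 3*243, …, 16*2, 17*1) = 729
One optimal split: 3 + 3 + 3 + 3 + 3 + 3; product 3*3*3*3*3*3 = 729.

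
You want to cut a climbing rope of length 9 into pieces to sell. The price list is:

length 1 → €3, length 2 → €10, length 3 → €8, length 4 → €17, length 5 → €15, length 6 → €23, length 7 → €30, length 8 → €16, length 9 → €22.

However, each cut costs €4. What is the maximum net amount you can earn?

36

Build net[k] bottom-up: net[k] = max over allowed piece i of (p[i] + net[k−i]) − 4 per cut.
net[1] = 3
net[2] = max(3+3-4, 10+0) = 10
net[3] = max(3+10-4, 10+3-4, 8+0) = 9
net[4] = max(3+9-4, 10+10-4, 8+3-4, 17+0) = 17
net[5] = max(3+17-4, 10+9-4, 8+10-4, 17+3-4, 15+0) = 16
net[6] = max(3+16-4, 10+17-4, 8+9-4, 17+10-4, 15+3-4, 23+0) = 23
net[7] = max(3+23-4, 10+16-4, 8+17-4, …, 23+3-4, 30+0) = 30
net[8] = max(3+30-4, 10+23-4, 8+16-4, …, 30+3-4, 16+0) = 30
net[9] = max(3+30-4, 10+30-4, 8+23-4, …, 16+3-4, 22+0) = 36
One optimal plan: pieces 7 + 2 (1 cut) → €40 − €4 = €36.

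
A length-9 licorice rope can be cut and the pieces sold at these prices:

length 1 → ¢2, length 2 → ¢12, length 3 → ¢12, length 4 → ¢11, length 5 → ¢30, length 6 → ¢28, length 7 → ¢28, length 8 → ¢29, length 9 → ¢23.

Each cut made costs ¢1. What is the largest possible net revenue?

52

Consider every possible first cut. r[k] is the best of p[i]+r[k−i] over all sellable i≤k, charging 1 whenever i<k.
r[1] = 2
r[2] = max(2+2-1, 12+0) = 12
r[3] = max(2+12-1, 12+2-1, 12+0) = 13
r[4] = max(2+13-1, 12+12-1, 12+2-1, 11+0) = 23
r[5] = max(2+23-1, 12+13-1, 12+12-1, 11+2-1, 30+0) = 30
r[6] = max(2+30-1, 12+23-1, 12+13-1, 11+12-1, 30+2-1, 28+0) = 34
r[7] = max(2+34-1, 12+30-1, 12+23-1, …, 28+2-1, 28+0) = 41
r[8] = max(2+41-1, 12+34-1, 12+30-1, …, 28+2-1, 29+0) = 45
r[9] = max(2+45-1, 12+41-1, 12+34-1, …, 29+2-1, 23+0) = 52
One optimal plan: pieces 5 + 2 + 2 (2 cuts) → ¢54 − ¢2 = ¢52.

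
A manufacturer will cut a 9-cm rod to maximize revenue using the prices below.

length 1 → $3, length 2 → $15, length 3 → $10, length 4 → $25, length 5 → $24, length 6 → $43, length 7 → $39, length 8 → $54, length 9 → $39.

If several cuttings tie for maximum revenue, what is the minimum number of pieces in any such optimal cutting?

Let r[k] be the best obtainable value from length k. For each k, try every first piece i and keep the best of price[i] + r[k−i].
r[1] = 3
r[2] = max(3+3, 15+0) = 15
r[3] = max(3+15, 15+3, 10+0) = 18
r[4] = max(3+18, 15+15, 10+3, 25+0) = 30
r[5] = max(3+30, 15+18, 10+15, 25+3, 24+0) = 33
r[6] = max(3+33, 15+30, 10+18, 25+15, 24+3, 43+0) = 45
r[7] = max(3+45, 15+33, 10+30, …, 43+3, 39+0) = 48
r[8] = max(3+48, 15+45, 10+33, …, 39+3, 54+0) = 60
r[9] = max(3+60, 15+48, 10+45, …, 54+3, 39+0) = 63
Maximum revenue is $63.
Now minimize piece count subject to staying optimal: for each k, pieces[k] = 1 + min over i with p[i]+r[k−i]=r[k] of pieces[k−i].
pieces[6] = 3
pieces[7] = 4
pieces[8] = 4
pieces[9] = 5

5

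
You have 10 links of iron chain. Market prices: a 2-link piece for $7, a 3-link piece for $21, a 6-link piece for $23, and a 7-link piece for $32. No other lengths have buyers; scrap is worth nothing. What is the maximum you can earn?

Let f[k] be the best obtainable value from length k. For each k, try every first piece i and keep the best of price[i] + f[k−i].
f[1] = 0
f[2] = 7
f[3] = max(7+0, 21+0) = 21
f[4] = max(7+7, 21+0) = 21
f[5] = max(7+21, 21+7) = 28
f[6] = max(7+21, 21+21, 23+0) = 42
f[7] = max(7+28, 21+21, 23+0, 32+0) = 42
f[8] = max(7+42, 21+28, 23+7, 32+0) = 49
f[9] = max(7+42, 21+42, 23+21, 32+7) = 63
f[10] = max(7+49, 21+42, 23+21, 32+21) = 63
One optimal cutting: pieces 3 + 3 + 3 with 1 link of scrap → $63.

63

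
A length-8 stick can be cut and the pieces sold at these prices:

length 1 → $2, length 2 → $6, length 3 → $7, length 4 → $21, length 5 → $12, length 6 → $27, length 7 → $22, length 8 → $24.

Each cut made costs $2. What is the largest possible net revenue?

Build v[k] bottom-up: v[k] = max over allowed piece i of (p[i] + v[k−i]) − 2 per cut.
v[1] = 2
v[2] = max(2+2-2, 6+0) = 6
v[3] = max(2+6-2, 6+2-2, 7+0) = 7
v[4] = max(2+7-2, 6+6-2, 7+2-2, 21+0) = 21
v[5] = max(2+21-2, 6+7-2, 7+6-2, 21+2-2, 12+0) = 21
v[6] = max(2+21-2, 6+21-2, 7+7-2, 21+6-2, 12+2-2, 27+0) = 27
v[7] = max(2+27-2, 6+21-2, 7+21-2, …, 27+2-2, 22+0) = 27
v[8] = max(2+27-2, 6+27-2, 7+21-2, …, 22+2-2, 24+0) = 40
One optimal plan: pieces 4 + 4 (1 cut) → $42 − $2 = $40.

40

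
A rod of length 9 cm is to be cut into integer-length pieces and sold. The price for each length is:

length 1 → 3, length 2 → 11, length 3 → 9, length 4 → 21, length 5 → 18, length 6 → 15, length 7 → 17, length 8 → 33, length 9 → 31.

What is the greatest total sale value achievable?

Let best[k] be the best obtainable value from length k. For each k, try every first piece i and keep the best of price[i] + best[k−i].
best[1] = 3
best[2] = 11
best[3] = 14  (first piece 1, then best[2]=11)
best[4] = 22  (first piece 2, then best[2]=11)
best[5] = 25  (first piece 1, then best[4]=22)
best[6] = 33  (first piece 2, then best[4]=22)
best[7] = 36  (first piece 1, then best[6]=33)
best[8] = 44  (first piece 2, then best[6]=33)
best[9] = 47  (first piece 1, then best[8]=44)
One optimal cutting: 2 + 2 + 2 + 2 + 1 → 11 + 11 + 11 + 11 + 3 = 47.

47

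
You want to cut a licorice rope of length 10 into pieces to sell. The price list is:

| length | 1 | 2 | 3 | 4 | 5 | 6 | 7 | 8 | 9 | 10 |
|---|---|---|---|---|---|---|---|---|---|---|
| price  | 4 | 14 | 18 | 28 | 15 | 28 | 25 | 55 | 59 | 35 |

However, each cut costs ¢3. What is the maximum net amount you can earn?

66

Let v[k] be the best obtainable value from length k. For each k, try every first piece i and keep the best of price[i] + v[k−i] minus the 3 cut fee when i<k.
v[1] = 4
v[2] = 14
v[3] = 18
v[4] = 28
v[5] = 29  (first piece 1, then v[4]=28)
v[6] = 39  (first piece 2, then v[4]=28)
v[7] = 43  (first piece 3, then v[4]=28)
v[8] = 55
v[9] = 59
v[10] = 66  (first piece 2, then v[8]=55)
One optimal plan: pieces 8 + 2 (1 cut) → ¢69 − ¢3 = ¢66.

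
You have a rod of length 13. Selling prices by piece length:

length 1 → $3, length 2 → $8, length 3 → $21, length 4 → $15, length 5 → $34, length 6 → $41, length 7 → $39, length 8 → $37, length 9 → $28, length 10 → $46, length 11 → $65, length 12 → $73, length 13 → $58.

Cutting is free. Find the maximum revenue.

Consider every possible first cut. v[k] is the best of p[i]+v[k−i] over all sellable i≤k.
v[1] = 3
v[2] = max(3+3, 8+0) = 8
v[3] = max(3+8, 8+3, 21+0) = 21
v[4] = max(3+21, 8+8, 21+3, 15+0) = 24
v[5] = max(3+24, 8+21, 21+8, 15+3, 34+0) = 34
v[6] = max(3+34, 8+24, 21+21, 15+8, 34+3, 41+0) = 42
v[7] = max(3+42, 8+34, 21+24, …, 41+3, 39+0) = 45
v[8] = max(3+45, 8+42, 21+34, …, 39+3, 37+0) = 55
v[9] = max(3+55, 8+45, 21+42, …, 37+3, 28+0) = 63
v[10] = max(3+63, 8+55, 21+45, …, 28+3, 46+0) = 68
v[11] = max(3+68, 8+63, 21+55, …, 46+3, 65+0) = 76
v[12] = max(3+76, 8+68, 21+63, …, 65+3, 73+0) = 84
v[13] = max(3+84, 8+76, 21+68, …, 73+3, 58+0) = 89
One optimal cutting: 5 + 5 + 3 → $34 + $34 + $21 = $89.

89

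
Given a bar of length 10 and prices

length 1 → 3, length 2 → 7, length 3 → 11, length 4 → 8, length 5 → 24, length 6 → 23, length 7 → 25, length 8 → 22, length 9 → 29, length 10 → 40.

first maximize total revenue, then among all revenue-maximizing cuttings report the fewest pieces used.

Consider every possible first cut. r[k] is the best of p[i]+r[k−i] over all sellable i≤k.
r[1] = 3
r[2] = max(3+3, 7+0) = 7
r[3] = max(3+7, 7+3, 11+0) = 11
r[4] = max(3+11, 7+7, 11+3, 8+0) = 14
r[5] = max(3+14, 7+11, 11+7, 8+3, 24+0) = 24
r[6] = max(3+24, 7+14, 11+11, 8+7, 24+3, 23+0) = 27
r[7] = max(3+27, 7+24, 11+14, …, 23+3, 25+0) = 31
r[8] = max(3+31, 7+27, 11+24, …, 25+3, 22+0) = 35
r[9] = max(3+35, 7+31, 11+27, …, 22+3, 29+0) = 38
r[10] = max(3+38, 7+35, 11+31, …, 29+3, 40+0) = 48
Maximum revenue is 48.
Now minimize piece count subject to staying optimal: for each k, pieces[k] = 1 + min over i with p[i]+r[k−i]=r[k] of pieces[k−i].
pieces[7] = 2
pieces[8] = 2
pieces[9] = 3
pieces[10] = 2

2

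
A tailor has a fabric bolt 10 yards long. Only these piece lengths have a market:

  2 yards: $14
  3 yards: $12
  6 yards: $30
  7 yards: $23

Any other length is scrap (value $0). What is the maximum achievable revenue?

Let r[k] be the best obtainable value from length k. For each k, try every first piece i and keep the best of price[i] + r[k−i].
r[1] = 0
r[2] = 14
r[3] = 14
r[4] = 28  (first piece 2, then r[2]=14)
r[5] = 28
r[6] = 42  (first piece 2, then r[4]=28)
r[7] = 42
r[8] = 56  (first piece 2, then r[6]=42)
r[9] = 56
r[10] = 70  (first piece 2, then r[8]=56)
One optimal cutting: 2 + 2 + 2 + 2 + 2 → $70.

70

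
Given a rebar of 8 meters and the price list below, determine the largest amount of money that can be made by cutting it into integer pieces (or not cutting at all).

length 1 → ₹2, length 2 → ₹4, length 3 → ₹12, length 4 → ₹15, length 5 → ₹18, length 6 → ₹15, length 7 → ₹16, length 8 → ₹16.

30

Consider every possible first cut. v[k] is the best of p[i]+v[k−i] over all sellable i≤k.
v[1] = 2
v[2] = 4  (first piece 1, then v[1]=2)
v[3] = 12
v[4] = 15
v[5] = 18
v[6] = 24  (first piece 3, then v[3]=12)
v[7] = 27  (first piece 3, then v[4]=15)
v[8] = 30  (first piece 3, then v[5]=18)
One optimal cutting: 5 + 3 → ₹18 + ₹12 = ₹30.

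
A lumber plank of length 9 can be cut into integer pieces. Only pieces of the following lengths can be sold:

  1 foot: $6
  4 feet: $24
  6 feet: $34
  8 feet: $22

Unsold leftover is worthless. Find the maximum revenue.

Consider every possible first cut. f[k] is the best of p[i]+f[k−i] over all sellable i≤k.
f[1] = 6
f[2] = 12  (first piece 1, then f[1]=6)
f[3] = 18  (first piece 1, then f[2]=12)
f[4] = max(6+18, 24+0) = 24
f[5] = max(6+24, 24+6) = 30
f[6] = max(6+30, 24+12, 34+0) = 36
f[7] = max(6+36, 24+18, 34+6) = 42
f[8] = max(6+42, 24+24, 34+12, 22+0) = 48
f[9] = max(6+48, 24+30, 34+18, 22+6) = 54
One optimal cutting: 1 + 1 + 1 + 1 + 1 + 1 + 1 + 1 + 1 → $54.

54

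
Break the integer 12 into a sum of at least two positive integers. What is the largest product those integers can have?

Let f[k] be the best product for length k (with at least one cut). For each first piece i, the rest contributes max(k−i, f[k−i]).
f[2] = 1·max(1,0) = 1·1 = 1
f[3] = max(1·2, 2·1) = 2
f[4] = max(1·3, 2·2, 3·1) = 4
f[5] = max(1·4, 2·3, 3·2, 4·1) = 6
f[6] = max(1·6, 2·4, 3·3, 4·2, 5·1) = 9
f[7] = max(1·9, 2·6, 3·4, 4·3, 5·2, 6·1) = 12
f[8] = max(1·12, 2·9, 3·6, …, 6·2, 7·1) = 18
f[9] = max(1·18, 2·12, 3·9, …, 7·2, 8·1) = 27
f[10] = max(1·27, 2·18, 3·12, …, 8·2, 9·1) = 36
f[11] = max(1·36, 2·27, 3·18, …, 9·2, 10·1) = 54
f[12] = max(1·54, 2·36, 3·27, …, 10·2, 11·1) = 81
One optimal split: 3 + 3 + 3 + 3; product 3·3·3·3 = 81.

81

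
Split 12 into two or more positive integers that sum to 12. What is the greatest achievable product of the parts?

Let g[k] be the best product for length k (with at least one cut). For each first piece i, the rest contributes max(k−i, g[k−i]).
g[2] = 1*max(1,0) = 1*1 = 1
g[3] = 1*max(2,1) = 1*2 = 2
g[4] = 2*max(2,1) = 2*2 = 4
g[5] = 2*max(3,2) = 2*3 = 6
g[6] = 3*max(3,2) = 3*3 = 9
g[7] = 2*max(5,6) = 2*6 = 12
g[8] = 2*max(6,9) = 2*9 = 18
g[9] = 3*max(6,9) = 3*9 = 27
g[10] = 2*max(8,18) = 2*18 = 36
g[11] = 2*max(9,27) = 2*27 = 54
g[12] = 3*max(9,27) = 3*27 = 81
One optimal split: 3 + 3 + 3 + 3; product 3*3*3*3 = 81.

81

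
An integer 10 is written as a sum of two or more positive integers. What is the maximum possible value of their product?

36

Let m[k] be the best product for length k (with at least one cut). For each first piece i, the rest contributes max(k−i, m[k−i]).
m[2] = 1×max(1,0) = 1×1 = 1
m[3] = 1×max(2,1) = 1×2 = 2
m[4] = 2×max(2,1) = 2×2 = 4
m[5] = 2×max(3,2) = 2×3 = 6
m[6] = 3×max(3,2) = 3×3 = 9
m[7] = 2×max(5,6) = 2×6 = 12
m[8] = 2×max(6,9) = 2×9 = 18
m[9] = 3×max(6,9) = 3×9 = 27
m[10] = 2×max(8,18) = 2×18 = 36
One optimal split: 3 + 3 + 2 + 2; product 3×3×2×2 = 36.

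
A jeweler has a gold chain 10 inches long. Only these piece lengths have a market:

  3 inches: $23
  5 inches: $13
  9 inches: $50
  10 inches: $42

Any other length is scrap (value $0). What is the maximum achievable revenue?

69

Let f[k] be the best obtainable value from length k. For each k, try every first piece i and keep the best of price[i] + f[k−i].
f[1] = 0
f[2] = 0
f[3] = 23
f[4] = 23
f[5] = max(23+0, 13+0) = 23
f[6] = max(23+23, 13+0) = 46
f[7] = max(23+23, 13+0) = 46
f[8] = max(23+23, 13+23) = 46
f[9] = max(23+46, 13+23, 50+0) = 69
f[10] = max(23+46, 13+23, 50+0, 42+0) = 69
One optimal cutting: pieces 3 + 3 + 3 with 1 inch of scrap → $69.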